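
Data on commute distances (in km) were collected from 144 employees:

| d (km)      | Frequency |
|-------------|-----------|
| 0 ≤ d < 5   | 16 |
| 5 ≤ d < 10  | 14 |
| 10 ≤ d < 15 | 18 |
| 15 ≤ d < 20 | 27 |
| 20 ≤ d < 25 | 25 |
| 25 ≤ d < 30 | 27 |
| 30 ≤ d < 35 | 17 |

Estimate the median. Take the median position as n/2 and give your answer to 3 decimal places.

19.444

Cumulative frequencies: 16, 30, 48, 75, 100, 127, 144
n = 144; position = n/2 = 72.
This falls in the class 15 ≤ d < 20: L = 15, F = 48, f = 27, h = 5.
Median ≈ 15 + ((72 − 48) / 27) × 5 = 19.4444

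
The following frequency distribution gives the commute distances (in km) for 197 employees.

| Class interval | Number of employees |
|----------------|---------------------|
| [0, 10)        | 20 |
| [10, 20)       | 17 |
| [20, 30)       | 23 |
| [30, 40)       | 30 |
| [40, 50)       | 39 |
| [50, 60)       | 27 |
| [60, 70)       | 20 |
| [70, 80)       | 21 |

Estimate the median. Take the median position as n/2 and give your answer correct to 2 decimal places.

Cumulative frequencies: 20, 37, 60, 90, 129, 156, 176, 197
n = 197; position = n/2 = 98.5.
This falls in the class [40, 50): L = 40, F = 90, f = 39, h = 10.
Median ≈ 40 + ((98.5 − 90) / 39) × 10 = 42.1795

42.18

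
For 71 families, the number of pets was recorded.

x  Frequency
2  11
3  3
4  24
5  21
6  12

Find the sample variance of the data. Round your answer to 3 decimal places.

1.577

Values: 2, 3, 4, 5, 6
n = 71, Σfx = 304, mean = 4.2817
Σfx² = 1412
Σf(x − x̄)² = Σfx² − (Σfx)²/n = 1412 − 304²/71 = 110.3662
Sample variance = 110.3662 / 70 = 1.5767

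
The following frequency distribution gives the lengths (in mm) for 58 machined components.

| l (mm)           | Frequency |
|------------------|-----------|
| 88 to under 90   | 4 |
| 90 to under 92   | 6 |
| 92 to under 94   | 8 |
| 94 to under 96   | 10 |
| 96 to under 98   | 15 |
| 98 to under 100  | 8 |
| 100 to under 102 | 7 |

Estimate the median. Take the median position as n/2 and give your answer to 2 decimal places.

96.13

Cumulative frequencies: 4, 10, 18, 28, 43, 51, 58
n = 58; position = n/2 = 29.
This falls in the class 96 to under 98: L = 96, F = 28, f = 15, h = 2.
Median ≈ 96 + ((29 − 28) / 15) × 2 = 96.1333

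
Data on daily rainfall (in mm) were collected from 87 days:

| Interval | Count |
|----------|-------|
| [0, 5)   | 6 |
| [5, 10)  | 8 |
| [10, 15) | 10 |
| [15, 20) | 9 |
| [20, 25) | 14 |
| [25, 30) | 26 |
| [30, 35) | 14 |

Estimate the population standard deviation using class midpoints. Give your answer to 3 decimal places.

Midpoints: 2.5, 7.5, 12.5, 17.5, 22.5, 27.5, 32.5
n = 87, Σfm = 1842.5, mean = 21.1782
Σfm² = 46343.75
Σf(m − x̄)² = Σfm² − (Σfm)²/n = 46343.75 − 1842.5²/87 = 7322.9885
Population variance = 7322.9885 / 87 = 84.1723
Standard deviation = √84.1723 = 9.1745

9.175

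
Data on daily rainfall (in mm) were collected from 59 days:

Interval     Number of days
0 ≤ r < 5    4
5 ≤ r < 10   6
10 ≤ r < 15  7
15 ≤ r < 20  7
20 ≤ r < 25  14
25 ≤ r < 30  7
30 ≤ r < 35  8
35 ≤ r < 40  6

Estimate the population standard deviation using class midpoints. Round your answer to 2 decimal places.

Midpoints: 2.5, 7.5, 12.5, 17.5, 22.5, 27.5, 32.5, 37.5
n = 59, Σfm = 1257.5, mean = 21.3136
Σfm² = 32868.75
Σf(m − x̄)² = Σfm² − (Σfm)²/n = 32868.75 − 1257.5²/59 = 6066.9492
Population variance = 6066.9492 / 59 = 102.8296
Standard deviation = √102.8296 = 10.1405

10.14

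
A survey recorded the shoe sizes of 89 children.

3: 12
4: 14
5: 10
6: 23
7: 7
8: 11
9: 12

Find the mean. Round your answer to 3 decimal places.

Values: 3, 4, 5, 6, 7, 8, 9
Σfx = 12×3 + 14×4 + 10×5 + 23×6 + 7×7 + 11×8 + 12×9 = 525
n = Σf = 89
Mean = 525 / 89 = 5.8989

5.899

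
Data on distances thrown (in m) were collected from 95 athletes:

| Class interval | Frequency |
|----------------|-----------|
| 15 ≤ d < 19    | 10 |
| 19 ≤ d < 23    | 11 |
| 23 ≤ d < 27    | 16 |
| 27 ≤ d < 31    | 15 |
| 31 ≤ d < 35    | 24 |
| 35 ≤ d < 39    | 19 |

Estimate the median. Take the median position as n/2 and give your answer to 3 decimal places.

Cumulative frequencies: 10, 21, 37, 52, 76, 95
n = 95; position = n/2 = 47.5.
This falls in the class 27 ≤ d < 31: L = 27, F = 37, f = 15, h = 4.
Median ≈ 27 + ((47.5 − 37) / 15) × 4 = 29.8000

29.800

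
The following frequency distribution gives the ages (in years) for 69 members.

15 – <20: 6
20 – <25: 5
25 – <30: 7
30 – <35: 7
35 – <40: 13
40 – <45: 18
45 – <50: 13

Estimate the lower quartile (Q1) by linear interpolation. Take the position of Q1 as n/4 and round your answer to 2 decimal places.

29.46

Cumulative frequencies: 6, 11, 18, 25, 38, 56, 69
n = 69; position = n/4 = 17.25.
This falls in the class 25 – <30: L = 25, F = 11, f = 7, h = 5.
Lower quartile ≈ 25 + ((17.25 − 11) / 7) × 5 = 29.4643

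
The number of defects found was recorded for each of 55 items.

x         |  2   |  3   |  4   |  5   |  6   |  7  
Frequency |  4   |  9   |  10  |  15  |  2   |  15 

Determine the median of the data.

Cumulative frequencies: 4, 13, 23, 38, 40, 55
n = 55, so the median is the value in position (n+1)/2 = 28.
Position 28 falls at value 5.

5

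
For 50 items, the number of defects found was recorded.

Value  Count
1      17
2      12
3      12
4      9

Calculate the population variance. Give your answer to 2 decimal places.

1.23

Values: 1, 2, 3, 4
n = 50, Σfx = 113, mean = 2.2600
Σfx² = 317
Σf(x − x̄)² = Σfx² − (Σfx)²/n = 317 − 113²/50 = 61.6200
Population variance = 61.6200 / 50 = 1.2324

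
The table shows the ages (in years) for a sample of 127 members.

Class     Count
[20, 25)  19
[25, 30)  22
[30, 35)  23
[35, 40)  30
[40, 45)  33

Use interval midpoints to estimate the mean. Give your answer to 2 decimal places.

Midpoints: 22.5, 27.5, 32.5, 37.5, 42.5
Σfm = 19×22.5 + 22×27.5 + 23×32.5 + 30×37.5 + 33×42.5 = 4307.5
n = Σf = 127
Mean = 4307.5 / 127 = 33.9173

33.92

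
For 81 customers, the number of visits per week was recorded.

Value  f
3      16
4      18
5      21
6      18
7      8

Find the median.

5

Cumulative frequencies: 16, 34, 55, 73, 81
n = 81, so the median is the value in position (n+1)/2 = 41.
Position 41 falls at value 5.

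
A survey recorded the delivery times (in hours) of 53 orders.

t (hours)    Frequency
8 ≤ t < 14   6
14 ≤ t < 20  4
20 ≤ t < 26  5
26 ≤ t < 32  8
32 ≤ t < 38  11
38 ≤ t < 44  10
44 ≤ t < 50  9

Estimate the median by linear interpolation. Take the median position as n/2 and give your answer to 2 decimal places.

33.91

Cumulative frequencies: 6, 10, 15, 23, 34, 44, 53
n = 53; position = n/2 = 26.5.
This falls in the class 32 ≤ t < 38: L = 32, F = 23, f = 11, h = 6.
Median ≈ 32 + ((26.5 − 23) / 11) × 6 = 33.9091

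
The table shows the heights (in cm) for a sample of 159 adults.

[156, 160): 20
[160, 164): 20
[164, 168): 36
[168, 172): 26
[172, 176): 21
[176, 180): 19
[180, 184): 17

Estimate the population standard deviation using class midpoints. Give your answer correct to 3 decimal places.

Midpoints: 158, 162, 166, 170, 174, 178, 182
n = 159, Σfm = 26926, mean = 169.3459
Σfm² = 4568476
Σf(m − x̄)² = Σfm² − (Σfm)²/n = 4568476 − 26926²/159 = 8667.9748
Population variance = 8667.9748 / 159 = 54.5156
Standard deviation = √54.5156 = 7.3835

7.383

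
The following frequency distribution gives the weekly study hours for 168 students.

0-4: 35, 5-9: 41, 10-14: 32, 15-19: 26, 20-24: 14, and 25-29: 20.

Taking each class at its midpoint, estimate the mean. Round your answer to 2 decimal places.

12.09

Midpoints: 2, 7, 12, 17, 22, 27
Σfm = 35×2 + 41×7 + 32×12 + 26×17 + 14×22 + 20×27 = 2031
n = Σf = 168
Mean = 2031 / 168 = 12.0893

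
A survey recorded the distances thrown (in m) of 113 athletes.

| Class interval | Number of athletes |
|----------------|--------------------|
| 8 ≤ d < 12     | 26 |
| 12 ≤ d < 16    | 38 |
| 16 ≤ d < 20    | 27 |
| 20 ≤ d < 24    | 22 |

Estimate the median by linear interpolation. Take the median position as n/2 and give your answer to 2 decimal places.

Cumulative frequencies: 26, 64, 91, 113
n = 113; position = n/2 = 56.5.
This falls in the class 12 ≤ d < 16: L = 12, F = 26, f = 38, h = 4.
Median ≈ 12 + ((56.5 − 26) / 38) × 4 = 15.2105

15.21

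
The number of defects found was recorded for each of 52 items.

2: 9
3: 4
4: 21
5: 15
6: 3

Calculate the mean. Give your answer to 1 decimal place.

4.0

Values: 2, 3, 4, 5, 6
Σfx = 9×2 + 4×3 + 21×4 + 15×5 + 3×6 = 207
n = Σf = 52
Mean = 207 / 52 = 3.9808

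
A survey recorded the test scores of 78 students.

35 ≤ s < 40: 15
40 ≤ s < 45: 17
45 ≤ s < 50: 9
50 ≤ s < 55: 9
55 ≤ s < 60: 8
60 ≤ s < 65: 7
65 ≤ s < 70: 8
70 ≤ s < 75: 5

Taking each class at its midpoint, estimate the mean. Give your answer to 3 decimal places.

51.090

Midpoints: 37.5, 42.5, 47.5, 52.5, 57.5, 62.5, 67.5, 72.5
Σfm = 15×37.5 + 17×42.5 + 9×47.5 + 9×52.5 + 8×57.5 + 7×62.5 + 8×67.5 + 5×72.5 = 3985
n = Σf = 78
Mean = 3985 / 78 = 51.0897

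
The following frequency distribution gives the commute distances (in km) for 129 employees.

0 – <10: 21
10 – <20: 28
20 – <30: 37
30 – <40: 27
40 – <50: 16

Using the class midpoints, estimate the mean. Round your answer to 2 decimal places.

Midpoints: 5, 15, 25, 35, 45
Σfm = 21×5 + 28×15 + 37×25 + 27×35 + 16×45 = 3115
n = Σf = 129
Mean = 3115 / 129 = 24.1473

24.15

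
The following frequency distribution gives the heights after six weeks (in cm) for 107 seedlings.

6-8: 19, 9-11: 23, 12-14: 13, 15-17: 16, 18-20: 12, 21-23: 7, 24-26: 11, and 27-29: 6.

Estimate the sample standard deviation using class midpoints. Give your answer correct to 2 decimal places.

Midpoints: 7, 10, 13, 16, 19, 22, 25, 28
n = 107, Σfm = 1613, mean = 15.0748
Σfm² = 28823
Σf(m − x̄)² = Σfm² − (Σfm)²/n = 28823 − 1613²/107 = 4507.4019
Sample variance = 4507.4019 / 106 = 42.5227
Standard deviation = √42.5227 = 6.5209

6.52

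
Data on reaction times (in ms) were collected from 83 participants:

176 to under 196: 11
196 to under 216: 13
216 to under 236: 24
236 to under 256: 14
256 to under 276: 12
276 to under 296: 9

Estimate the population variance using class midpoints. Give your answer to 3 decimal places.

911.598

Midpoints: 186, 206, 226, 246, 266, 286
n = 83, Σfm = 19358, mean = 233.2289
Σfm² = 4590508
Σf(m − x̄)² = Σfm² − (Σfm)²/n = 4590508 − 19358²/83 = 75662.6506
Population variance = 75662.6506 / 83 = 911.5982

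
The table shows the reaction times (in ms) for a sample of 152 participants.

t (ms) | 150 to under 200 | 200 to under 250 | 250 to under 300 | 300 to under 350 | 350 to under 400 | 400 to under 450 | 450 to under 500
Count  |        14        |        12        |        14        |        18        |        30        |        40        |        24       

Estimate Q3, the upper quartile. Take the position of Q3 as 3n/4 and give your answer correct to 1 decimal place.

432.5

Cumulative frequencies: 14, 26, 40, 58, 88, 128, 152
n = 152; position = 3n/4 = 114.
This falls in the class 400 to under 450: L = 400, F = 88, f = 40, h = 50.
Upper quartile ≈ 400 + ((114 − 88) / 40) × 50 = 432.5000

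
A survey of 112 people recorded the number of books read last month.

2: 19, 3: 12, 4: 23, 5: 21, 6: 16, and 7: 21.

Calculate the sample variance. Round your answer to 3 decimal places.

Values: 2, 3, 4, 5, 6, 7
n = 112, Σfx = 514, mean = 4.5893
Σfx² = 2682
Σf(x − x̄)² = Σfx² − (Σfx)²/n = 2682 − 514²/112 = 323.1071
Sample variance = 323.1071 / 111 = 2.9109

2.911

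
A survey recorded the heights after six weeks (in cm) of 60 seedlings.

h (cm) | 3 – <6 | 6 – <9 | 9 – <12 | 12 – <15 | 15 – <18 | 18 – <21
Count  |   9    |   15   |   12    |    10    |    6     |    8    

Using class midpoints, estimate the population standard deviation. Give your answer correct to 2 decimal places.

4.81

Midpoints: 4.5, 7.5, 10.5, 13.5, 16.5, 19.5
n = 60, Σfm = 669, mean = 11.1500
Σfm² = 8847
Σf(m − x̄)² = Σfm² − (Σfm)²/n = 8847 − 669²/60 = 1387.6500
Population variance = 1387.6500 / 60 = 23.1275
Standard deviation = √23.1275 = 4.8091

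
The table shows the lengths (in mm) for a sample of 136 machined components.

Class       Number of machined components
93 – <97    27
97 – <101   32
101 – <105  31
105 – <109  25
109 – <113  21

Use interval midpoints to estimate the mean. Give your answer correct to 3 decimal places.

Midpoints: 95, 99, 103, 107, 111
Σfm = 27×95 + 32×99 + 31×103 + 25×107 + 21×111 = 13932
n = Σf = 136
Mean = 13932 / 136 = 102.4412

102.441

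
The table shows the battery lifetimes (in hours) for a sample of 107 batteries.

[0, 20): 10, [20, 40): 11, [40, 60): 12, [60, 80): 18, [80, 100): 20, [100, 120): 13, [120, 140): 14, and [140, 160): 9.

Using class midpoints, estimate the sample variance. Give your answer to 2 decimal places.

1714.55

Midpoints: 10, 30, 50, 70, 90, 110, 130, 150
n = 107, Σfm = 8690, mean = 81.2150
Σfm² = 887500
Σf(m − x̄)² = Σfm² − (Σfm)²/n = 887500 − 8690²/107 = 181742.0561
Sample variance = 181742.0561 / 106 = 1714.5477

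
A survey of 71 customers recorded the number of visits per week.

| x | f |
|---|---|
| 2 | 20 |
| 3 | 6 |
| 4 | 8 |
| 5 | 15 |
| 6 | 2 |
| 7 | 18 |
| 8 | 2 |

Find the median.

Cumulative frequencies: 20, 26, 34, 49, 51, 69, 71
n = 71, so the median is the value in position (n+1)/2 = 36.
Position 36 falls at value 5.

5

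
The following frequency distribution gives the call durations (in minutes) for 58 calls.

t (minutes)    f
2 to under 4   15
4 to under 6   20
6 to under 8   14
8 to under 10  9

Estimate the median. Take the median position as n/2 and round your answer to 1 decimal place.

5.4

Cumulative frequencies: 15, 35, 49, 58
n = 58; position = n/2 = 29.
This falls in the class 4 to under 6: L = 4, F = 15, f = 20, h = 2.
Median ≈ 4 + ((29 − 15) / 20) × 2 = 5.4000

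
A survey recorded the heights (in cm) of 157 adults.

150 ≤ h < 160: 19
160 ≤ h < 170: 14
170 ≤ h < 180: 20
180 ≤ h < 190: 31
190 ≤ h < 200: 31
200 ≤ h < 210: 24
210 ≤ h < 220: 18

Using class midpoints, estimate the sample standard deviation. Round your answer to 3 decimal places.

18.450

Midpoints: 155, 165, 175, 185, 195, 205, 215
n = 157, Σfm = 29325, mean = 186.7834
Σfm² = 5530525
Σf(m − x̄)² = Σfm² − (Σfm)²/n = 5530525 − 29325²/157 = 53100.6369
Sample variance = 53100.6369 / 156 = 340.3887
Standard deviation = √340.3887 = 18.4496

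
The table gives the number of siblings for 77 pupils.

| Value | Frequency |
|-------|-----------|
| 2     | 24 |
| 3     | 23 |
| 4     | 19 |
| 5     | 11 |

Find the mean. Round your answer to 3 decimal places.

3.221

Values: 2, 3, 4, 5
Σfx = 24×2 + 23×3 + 19×4 + 11×5 = 248
n = Σf = 77
Mean = 248 / 77 = 3.2208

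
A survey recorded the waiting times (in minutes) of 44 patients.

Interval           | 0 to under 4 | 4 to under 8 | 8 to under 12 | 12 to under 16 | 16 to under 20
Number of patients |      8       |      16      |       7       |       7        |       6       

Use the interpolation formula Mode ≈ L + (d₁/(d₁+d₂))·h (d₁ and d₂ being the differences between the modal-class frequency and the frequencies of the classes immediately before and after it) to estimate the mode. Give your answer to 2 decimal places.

5.88

Modal class: 4 to under 8 (highest frequency 16).
d₁ = 16 − 8 = 8, d₂ = 16 − 7 = 9
Mode ≈ 4 + (8/(8+9)) × 4 = 4 + 1.8824 = 5.8824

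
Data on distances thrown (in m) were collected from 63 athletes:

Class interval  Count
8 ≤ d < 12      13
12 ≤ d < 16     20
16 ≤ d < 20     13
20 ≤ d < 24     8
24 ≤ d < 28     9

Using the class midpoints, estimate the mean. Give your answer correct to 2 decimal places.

16.73

Midpoints: 10, 14, 18, 22, 26
Σfm = 13×10 + 20×14 + 13×18 + 8×22 + 9×26 = 1054
n = Σf = 63
Mean = 1054 / 63 = 16.7302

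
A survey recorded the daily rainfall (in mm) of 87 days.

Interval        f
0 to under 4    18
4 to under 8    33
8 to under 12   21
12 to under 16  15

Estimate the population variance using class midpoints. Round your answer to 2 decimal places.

Midpoints: 2, 6, 10, 14
n = 87, Σfm = 654, mean = 7.5172
Σfm² = 6300
Σf(m − x̄)² = Σfm² − (Σfm)²/n = 6300 − 654²/87 = 1383.7241
Population variance = 1383.7241 / 87 = 15.9049

15.90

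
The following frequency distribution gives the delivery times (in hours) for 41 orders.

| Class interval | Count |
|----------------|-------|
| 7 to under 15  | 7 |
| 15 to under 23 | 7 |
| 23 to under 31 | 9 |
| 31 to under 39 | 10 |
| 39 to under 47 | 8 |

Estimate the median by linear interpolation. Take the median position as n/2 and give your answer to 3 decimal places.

Cumulative frequencies: 7, 14, 23, 33, 41
n = 41; position = n/2 = 20.5.
This falls in the class 23 to under 31: L = 23, F = 14, f = 9, h = 8.
Median ≈ 23 + ((20.5 − 14) / 9) × 8 = 28.7778

28.778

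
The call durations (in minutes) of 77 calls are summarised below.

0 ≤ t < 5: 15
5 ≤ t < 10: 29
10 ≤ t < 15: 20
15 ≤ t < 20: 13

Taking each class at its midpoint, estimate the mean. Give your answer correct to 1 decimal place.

Midpoints: 2.5, 7.5, 12.5, 17.5
Σfm = 15×2.5 + 29×7.5 + 20×12.5 + 13×17.5 = 732.5
n = Σf = 77
Mean = 732.5 / 77 = 9.5130

9.5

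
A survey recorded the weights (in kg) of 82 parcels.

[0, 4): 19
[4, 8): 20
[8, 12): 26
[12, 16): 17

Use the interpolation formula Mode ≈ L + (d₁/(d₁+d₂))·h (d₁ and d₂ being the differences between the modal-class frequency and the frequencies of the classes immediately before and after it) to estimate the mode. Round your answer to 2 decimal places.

9.60

Modal class: [8, 12) (highest frequency 26).
d₁ = 26 − 20 = 6, d₂ = 26 − 17 = 9
Mode ≈ 8 + (6/(6+9)) × 4 = 8 + 1.6000 = 9.6000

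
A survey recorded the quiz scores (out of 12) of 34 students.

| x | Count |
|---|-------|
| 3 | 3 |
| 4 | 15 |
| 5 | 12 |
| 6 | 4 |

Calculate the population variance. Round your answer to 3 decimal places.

Values: 3, 4, 5, 6
n = 34, Σfx = 153, mean = 4.5000
Σfx² = 711
Σf(x − x̄)² = Σfx² − (Σfx)²/n = 711 − 153²/34 = 22.5000
Population variance = 22.5000 / 34 = 0.6618

0.662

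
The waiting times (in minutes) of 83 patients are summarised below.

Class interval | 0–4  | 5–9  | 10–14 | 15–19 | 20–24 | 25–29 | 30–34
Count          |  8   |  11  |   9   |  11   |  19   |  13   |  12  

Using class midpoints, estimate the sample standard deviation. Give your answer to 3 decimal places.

9.497

Midpoints: 2, 7, 12, 17, 22, 27, 32
n = 83, Σfm = 1541, mean = 18.5663
Σfm² = 36007
Σf(m − x̄)² = Σfm² − (Σfm)²/n = 36007 − 1541²/83 = 7396.3855
Sample variance = 7396.3855 / 82 = 90.1998
Standard deviation = √90.1998 = 9.4974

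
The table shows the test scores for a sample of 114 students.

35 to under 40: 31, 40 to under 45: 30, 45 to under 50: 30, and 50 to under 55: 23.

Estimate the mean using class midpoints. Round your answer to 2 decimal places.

Midpoints: 37.5, 42.5, 47.5, 52.5
Σfm = 31×37.5 + 30×42.5 + 30×47.5 + 23×52.5 = 5070
n = Σf = 114
Mean = 5070 / 114 = 44.4737

44.47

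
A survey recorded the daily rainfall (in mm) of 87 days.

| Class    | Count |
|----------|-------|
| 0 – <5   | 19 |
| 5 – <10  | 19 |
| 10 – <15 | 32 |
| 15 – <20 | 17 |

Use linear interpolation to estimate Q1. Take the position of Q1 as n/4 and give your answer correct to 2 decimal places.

5.72

Cumulative frequencies: 19, 38, 70, 87
n = 87; position = n/4 = 21.75.
This falls in the class 5 – <10: L = 5, F = 19, f = 19, h = 5.
Lower quartile ≈ 5 + ((21.75 − 19) / 19) × 5 = 5.7237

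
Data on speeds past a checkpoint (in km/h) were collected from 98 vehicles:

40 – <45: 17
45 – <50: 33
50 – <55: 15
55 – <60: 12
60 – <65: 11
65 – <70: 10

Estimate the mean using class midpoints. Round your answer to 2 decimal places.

52.35

Midpoints: 42.5, 47.5, 52.5, 57.5, 62.5, 67.5
Σfm = 17×42.5 + 33×47.5 + 15×52.5 + 12×57.5 + 11×62.5 + 10×67.5 = 5130
n = Σf = 98
Mean = 5130 / 98 = 52.3469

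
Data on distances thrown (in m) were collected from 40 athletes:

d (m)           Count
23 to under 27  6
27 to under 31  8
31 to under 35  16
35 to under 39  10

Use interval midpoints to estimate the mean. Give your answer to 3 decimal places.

Midpoints: 25, 29, 33, 37
Σfm = 6×25 + 8×29 + 16×33 + 10×37 = 1280
n = Σf = 40
Mean = 1280 / 40 = 32.0000

32.000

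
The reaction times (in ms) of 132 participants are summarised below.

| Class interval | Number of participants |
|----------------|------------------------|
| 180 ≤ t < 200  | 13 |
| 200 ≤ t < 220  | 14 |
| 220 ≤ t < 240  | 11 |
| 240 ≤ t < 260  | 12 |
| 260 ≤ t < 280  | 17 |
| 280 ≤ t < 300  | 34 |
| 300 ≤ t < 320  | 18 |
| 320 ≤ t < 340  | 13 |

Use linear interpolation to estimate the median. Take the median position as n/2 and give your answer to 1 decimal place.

278.8

Cumulative frequencies: 13, 27, 38, 50, 67, 101, 119, 132
n = 132; position = n/2 = 66.
This falls in the class 260 ≤ t < 280: L = 260, F = 50, f = 17, h = 20.
Median ≈ 260 + ((66 − 50) / 17) × 20 = 278.8235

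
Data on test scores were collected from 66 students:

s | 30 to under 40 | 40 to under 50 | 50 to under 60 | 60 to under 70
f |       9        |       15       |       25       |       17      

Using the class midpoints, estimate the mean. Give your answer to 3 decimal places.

Midpoints: 35, 45, 55, 65
Σfm = 9×35 + 15×45 + 25×55 + 17×65 = 3470
n = Σf = 66
Mean = 3470 / 66 = 52.5758

52.576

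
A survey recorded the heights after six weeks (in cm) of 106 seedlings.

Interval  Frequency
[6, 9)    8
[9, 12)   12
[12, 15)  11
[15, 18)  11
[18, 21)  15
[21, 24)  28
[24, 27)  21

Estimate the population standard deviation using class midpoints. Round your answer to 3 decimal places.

Midpoints: 7.5, 10.5, 13.5, 16.5, 19.5, 22.5, 25.5
n = 106, Σfm = 1974, mean = 18.6226
Σfm² = 40306.5
Σf(m − x̄)² = Σfm² − (Σfm)²/n = 40306.5 − 1974²/106 = 3545.4057
Population variance = 3545.4057 / 106 = 33.4472
Standard deviation = √33.4472 = 5.7834

5.783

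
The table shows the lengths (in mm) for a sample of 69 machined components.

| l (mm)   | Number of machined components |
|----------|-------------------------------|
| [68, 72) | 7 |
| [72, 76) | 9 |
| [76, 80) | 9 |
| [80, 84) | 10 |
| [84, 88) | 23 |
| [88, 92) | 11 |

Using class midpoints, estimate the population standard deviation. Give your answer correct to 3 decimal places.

Midpoints: 70, 74, 78, 82, 86, 90
n = 69, Σfm = 5646, mean = 81.8261
Σfm² = 464788
Σf(m − x̄)² = Σfm² − (Σfm)²/n = 464788 − 5646²/69 = 2797.9130
Population variance = 2797.9130 / 69 = 40.5495
Standard deviation = √40.5495 = 6.3678

6.368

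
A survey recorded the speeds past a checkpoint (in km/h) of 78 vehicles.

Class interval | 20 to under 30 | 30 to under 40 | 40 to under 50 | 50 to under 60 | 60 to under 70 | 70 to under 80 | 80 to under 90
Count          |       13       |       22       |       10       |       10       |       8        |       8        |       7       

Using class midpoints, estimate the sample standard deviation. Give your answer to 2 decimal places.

Midpoints: 25, 35, 45, 55, 65, 75, 85
n = 78, Σfm = 3810, mean = 48.8462
Σfm² = 214950
Σf(m − x̄)² = Σfm² − (Σfm)²/n = 214950 − 3810²/78 = 28846.1538
Sample variance = 28846.1538 / 77 = 374.6254
Standard deviation = √374.6254 = 19.3552

19.36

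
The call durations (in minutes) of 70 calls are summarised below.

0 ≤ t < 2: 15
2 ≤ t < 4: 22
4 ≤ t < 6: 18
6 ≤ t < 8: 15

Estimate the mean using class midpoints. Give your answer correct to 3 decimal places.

3.943

Midpoints: 1, 3, 5, 7
Σfm = 15×1 + 22×3 + 18×5 + 15×7 = 276
n = Σf = 70
Mean = 276 / 70 = 3.9429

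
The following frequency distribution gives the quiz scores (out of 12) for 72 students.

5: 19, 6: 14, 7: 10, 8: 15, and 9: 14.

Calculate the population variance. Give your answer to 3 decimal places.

Values: 5, 6, 7, 8, 9
n = 72, Σfx = 495, mean = 6.8750
Σfx² = 3563
Σf(x − x̄)² = Σfx² − (Σfx)²/n = 3563 − 495²/72 = 159.8750
Population variance = 159.8750 / 72 = 2.2205

2.220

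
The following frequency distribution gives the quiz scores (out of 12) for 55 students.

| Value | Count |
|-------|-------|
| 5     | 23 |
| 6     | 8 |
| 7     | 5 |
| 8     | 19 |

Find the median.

Cumulative frequencies: 23, 31, 36, 55
n = 55, so the median is the value in position (n+1)/2 = 28.
Position 28 falls at value 6.

6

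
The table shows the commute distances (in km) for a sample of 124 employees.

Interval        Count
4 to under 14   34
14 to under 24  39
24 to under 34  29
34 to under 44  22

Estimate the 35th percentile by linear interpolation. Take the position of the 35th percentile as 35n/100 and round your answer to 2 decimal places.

Cumulative frequencies: 34, 73, 102, 124
n = 124; position = 35n/100 = 43.4.
This falls in the class 14 to under 24: L = 14, F = 34, f = 39, h = 10.
35th percentile ≈ 14 + ((43.4 − 34) / 39) × 10 = 16.4103

16.41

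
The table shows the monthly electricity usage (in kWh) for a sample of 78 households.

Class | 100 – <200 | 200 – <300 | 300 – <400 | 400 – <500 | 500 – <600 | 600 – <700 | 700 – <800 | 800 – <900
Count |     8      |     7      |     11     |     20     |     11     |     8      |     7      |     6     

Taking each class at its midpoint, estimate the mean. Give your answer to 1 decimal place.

479.5

Midpoints: 150, 250, 350, 450, 550, 650, 750, 850
Σfm = 8×150 + 7×250 + 11×350 + 20×450 + 11×550 + 8×650 + 7×750 + 6×850 = 37400
n = Σf = 78
Mean = 37400 / 78 = 479.4872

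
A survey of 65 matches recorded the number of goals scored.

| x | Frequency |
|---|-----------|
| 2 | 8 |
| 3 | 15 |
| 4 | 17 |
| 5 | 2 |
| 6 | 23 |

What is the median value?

Cumulative frequencies: 8, 23, 40, 42, 65
n = 65, so the median is the value in position (n+1)/2 = 33.
Position 33 falls at value 4.

4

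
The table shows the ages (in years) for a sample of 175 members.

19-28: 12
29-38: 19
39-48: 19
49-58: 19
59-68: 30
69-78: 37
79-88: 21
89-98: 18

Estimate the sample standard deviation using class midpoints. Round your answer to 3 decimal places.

Midpoints: 23.5, 33.5, 43.5, 53.5, 63.5, 73.5, 83.5, 93.5
n = 175, Σfm = 10822.5, mean = 61.8429
Σfm² = 742913.75
Σf(m − x̄)² = Σfm² − (Σfm)²/n = 742913.75 − 10822.5²/175 = 73619.4286
Sample variance = 73619.4286 / 174 = 423.1002
Standard deviation = √423.1002 = 20.5694

20.569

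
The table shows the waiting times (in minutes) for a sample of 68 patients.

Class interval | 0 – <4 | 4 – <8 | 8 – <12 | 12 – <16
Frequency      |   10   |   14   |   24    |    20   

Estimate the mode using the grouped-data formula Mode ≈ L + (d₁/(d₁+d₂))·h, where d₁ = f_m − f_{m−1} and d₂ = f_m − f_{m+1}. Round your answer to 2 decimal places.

Modal class: 8 – <12 (highest frequency 24).
d₁ = 24 − 14 = 10, d₂ = 24 − 20 = 4
Mode ≈ 8 + (10/(10+4)) × 4 = 8 + 2.8571 = 10.8571

10.86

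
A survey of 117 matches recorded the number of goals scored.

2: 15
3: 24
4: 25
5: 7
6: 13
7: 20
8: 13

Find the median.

4

Cumulative frequencies: 15, 39, 64, 71, 84, 104, 117
n = 117, so the median is the value in position (n+1)/2 = 59.
Position 59 falls at value 4.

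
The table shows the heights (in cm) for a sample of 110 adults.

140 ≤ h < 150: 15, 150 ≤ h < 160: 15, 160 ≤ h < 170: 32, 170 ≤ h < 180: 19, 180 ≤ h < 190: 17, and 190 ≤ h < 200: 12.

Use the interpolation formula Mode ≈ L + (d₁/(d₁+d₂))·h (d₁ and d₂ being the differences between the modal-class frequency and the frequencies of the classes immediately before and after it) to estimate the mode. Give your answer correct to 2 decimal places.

165.67

Modal class: 160 ≤ h < 170 (highest frequency 32).
d₁ = 32 − 15 = 17, d₂ = 32 − 19 = 13
Mode ≈ 160 + (17/(17+13)) × 10 = 160 + 5.6667 = 165.6667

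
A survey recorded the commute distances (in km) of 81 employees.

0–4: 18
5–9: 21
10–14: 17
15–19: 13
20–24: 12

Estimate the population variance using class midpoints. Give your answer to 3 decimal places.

Midpoints: 2, 7, 12, 17, 22
n = 81, Σfm = 872, mean = 10.7654
Σfm² = 13114
Σf(m − x̄)² = Σfm² − (Σfm)²/n = 13114 − 872²/81 = 3726.5432
Population variance = 3726.5432 / 81 = 46.0067

46.007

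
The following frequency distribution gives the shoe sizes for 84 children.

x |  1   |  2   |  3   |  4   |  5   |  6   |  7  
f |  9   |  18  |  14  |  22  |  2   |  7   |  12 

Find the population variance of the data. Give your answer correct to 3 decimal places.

3.542

Values: 1, 2, 3, 4, 5, 6, 7
n = 84, Σfx = 311, mean = 3.7024
Σfx² = 1449
Σf(x − x̄)² = Σfx² − (Σfx)²/n = 1449 − 311²/84 = 297.5595
Population variance = 297.5595 / 84 = 3.5424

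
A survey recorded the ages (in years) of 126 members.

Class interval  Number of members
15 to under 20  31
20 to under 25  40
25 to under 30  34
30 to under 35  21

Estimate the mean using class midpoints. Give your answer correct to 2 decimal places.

Midpoints: 17.5, 22.5, 27.5, 32.5
Σfm = 31×17.5 + 40×22.5 + 34×27.5 + 21×32.5 = 3060
n = Σf = 126
Mean = 3060 / 126 = 24.2857

24.29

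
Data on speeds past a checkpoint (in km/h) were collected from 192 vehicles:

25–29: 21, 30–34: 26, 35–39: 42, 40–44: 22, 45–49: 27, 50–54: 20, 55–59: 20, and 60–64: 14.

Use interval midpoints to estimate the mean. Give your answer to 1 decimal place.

42.7

Midpoints: 27, 32, 37, 42, 47, 52, 57, 62
Σfm = 21×27 + 26×32 + 42×37 + 22×42 + 27×47 + 20×52 + 20×57 + 14×62 = 8194
n = Σf = 192
Mean = 8194 / 192 = 42.6771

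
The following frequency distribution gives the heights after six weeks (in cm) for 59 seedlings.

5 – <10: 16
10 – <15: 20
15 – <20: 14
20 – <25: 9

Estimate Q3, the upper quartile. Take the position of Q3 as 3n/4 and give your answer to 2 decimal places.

17.95

Cumulative frequencies: 16, 36, 50, 59
n = 59; position = 3n/4 = 44.25.
This falls in the class 15 – <20: L = 15, F = 36, f = 14, h = 5.
Upper quartile ≈ 15 + ((44.25 − 36) / 14) × 5 = 17.9464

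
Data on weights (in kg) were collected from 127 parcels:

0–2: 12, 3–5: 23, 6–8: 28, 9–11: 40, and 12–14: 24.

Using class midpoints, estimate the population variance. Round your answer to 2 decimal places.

Midpoints: 1, 4, 7, 10, 13
n = 127, Σfm = 1012, mean = 7.9685
Σfm² = 9808
Σf(m − x̄)² = Σfm² − (Σfm)²/n = 9808 − 1012²/127 = 1743.8740
Population variance = 1743.8740 / 127 = 13.7313

13.73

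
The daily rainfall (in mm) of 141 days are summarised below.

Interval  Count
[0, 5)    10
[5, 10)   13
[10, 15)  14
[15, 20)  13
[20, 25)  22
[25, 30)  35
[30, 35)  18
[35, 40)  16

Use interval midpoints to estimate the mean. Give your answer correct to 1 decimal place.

Midpoints: 2.5, 7.5, 12.5, 17.5, 22.5, 27.5, 32.5, 37.5
Σfm = 10×2.5 + 13×7.5 + 14×12.5 + 13×17.5 + 22×22.5 + 35×27.5 + 18×32.5 + 16×37.5 = 3167.5
n = Σf = 141
Mean = 3167.5 / 141 = 22.4645

22.5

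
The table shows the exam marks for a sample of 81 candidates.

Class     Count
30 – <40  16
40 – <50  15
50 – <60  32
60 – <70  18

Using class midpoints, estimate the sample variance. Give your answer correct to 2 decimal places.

Midpoints: 35, 45, 55, 65
n = 81, Σfm = 4165, mean = 51.4198
Σfm² = 222825
Σf(m − x̄)² = Σfm² − (Σfm)²/n = 222825 − 4165²/81 = 8661.7284
Sample variance = 8661.7284 / 80 = 108.2716

108.27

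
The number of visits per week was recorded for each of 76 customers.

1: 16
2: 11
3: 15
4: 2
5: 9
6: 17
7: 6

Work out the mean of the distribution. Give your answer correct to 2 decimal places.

3.68

Values: 1, 2, 3, 4, 5, 6, 7
Σfx = 16×1 + 11×2 + 15×3 + 2×4 + 9×5 + 17×6 + 6×7 = 280
n = Σf = 76
Mean = 280 / 76 = 3.6842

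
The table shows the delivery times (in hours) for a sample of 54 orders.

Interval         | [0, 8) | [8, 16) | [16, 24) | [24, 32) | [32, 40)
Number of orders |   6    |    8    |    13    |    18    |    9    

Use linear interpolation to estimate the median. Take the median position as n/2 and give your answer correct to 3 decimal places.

Cumulative frequencies: 6, 14, 27, 45, 54
n = 54; position = n/2 = 27.
This falls in the class [16, 24): L = 16, F = 14, f = 13, h = 8.
Median ≈ 16 + ((27 − 14) / 13) × 8 = 24.0000

24.000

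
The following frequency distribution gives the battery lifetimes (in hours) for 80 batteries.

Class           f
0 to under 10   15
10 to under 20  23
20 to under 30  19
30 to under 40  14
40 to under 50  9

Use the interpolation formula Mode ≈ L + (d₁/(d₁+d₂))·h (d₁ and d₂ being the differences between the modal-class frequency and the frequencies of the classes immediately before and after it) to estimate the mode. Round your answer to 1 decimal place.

16.7

Modal class: 10 to under 20 (highest frequency 23).
d₁ = 23 − 15 = 8, d₂ = 23 − 19 = 4
Mode ≈ 10 + (8/(8+4)) × 10 = 10 + 6.6667 = 16.6667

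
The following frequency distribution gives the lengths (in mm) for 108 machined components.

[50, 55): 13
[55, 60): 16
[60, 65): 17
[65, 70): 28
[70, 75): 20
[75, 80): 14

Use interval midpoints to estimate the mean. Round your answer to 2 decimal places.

65.65

Midpoints: 52.5, 57.5, 62.5, 67.5, 72.5, 77.5
Σfm = 13×52.5 + 16×57.5 + 17×62.5 + 28×67.5 + 20×72.5 + 14×77.5 = 7090
n = Σf = 108
Mean = 7090 / 108 = 65.6481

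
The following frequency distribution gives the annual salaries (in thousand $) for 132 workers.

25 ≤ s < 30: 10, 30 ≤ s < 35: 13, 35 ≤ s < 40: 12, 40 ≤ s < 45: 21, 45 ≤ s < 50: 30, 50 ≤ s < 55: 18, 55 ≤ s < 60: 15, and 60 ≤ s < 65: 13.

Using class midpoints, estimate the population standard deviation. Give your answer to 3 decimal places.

Midpoints: 27.5, 32.5, 37.5, 42.5, 47.5, 52.5, 57.5, 62.5
n = 132, Σfm = 6085, mean = 46.0985
Σfm² = 293775
Σf(m − x̄)² = Σfm² − (Σfm)²/n = 293775 − 6085²/132 = 13265.7197
Population variance = 13265.7197 / 132 = 100.4979
Standard deviation = √100.4979 = 10.0249

10.025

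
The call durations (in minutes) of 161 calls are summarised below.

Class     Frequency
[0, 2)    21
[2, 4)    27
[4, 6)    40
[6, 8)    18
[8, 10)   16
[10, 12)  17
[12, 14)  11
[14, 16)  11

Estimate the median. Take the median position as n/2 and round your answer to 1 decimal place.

Cumulative frequencies: 21, 48, 88, 106, 122, 139, 150, 161
n = 161; position = n/2 = 80.5.
This falls in the class [4, 6): L = 4, F = 48, f = 40, h = 2.
Median ≈ 4 + ((80.5 − 48) / 40) × 2 = 5.6250

5.6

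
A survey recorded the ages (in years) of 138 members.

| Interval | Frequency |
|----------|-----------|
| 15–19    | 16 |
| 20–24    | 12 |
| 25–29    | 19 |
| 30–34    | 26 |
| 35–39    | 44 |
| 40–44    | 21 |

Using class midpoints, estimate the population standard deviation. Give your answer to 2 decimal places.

7.83

Midpoints: 17, 22, 27, 32, 37, 42
n = 138, Σfm = 4391, mean = 31.8188
Σfm² = 148187
Σf(m − x̄)² = Σfm² − (Σfm)²/n = 148187 − 4391²/138 = 8470.4710
Population variance = 8470.4710 / 138 = 61.3802
Standard deviation = √61.3802 = 7.8346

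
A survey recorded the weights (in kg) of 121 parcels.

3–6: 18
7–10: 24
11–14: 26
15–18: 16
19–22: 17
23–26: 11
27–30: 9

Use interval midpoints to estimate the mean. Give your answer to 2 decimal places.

14.45

Midpoints: 4.5, 8.5, 12.5, 16.5, 20.5, 24.5, 28.5
Σfm = 18×4.5 + 24×8.5 + 26×12.5 + 16×16.5 + 17×20.5 + 11×24.5 + 9×28.5 = 1748.5
n = Σf = 121
Mean = 1748.5 / 121 = 14.4504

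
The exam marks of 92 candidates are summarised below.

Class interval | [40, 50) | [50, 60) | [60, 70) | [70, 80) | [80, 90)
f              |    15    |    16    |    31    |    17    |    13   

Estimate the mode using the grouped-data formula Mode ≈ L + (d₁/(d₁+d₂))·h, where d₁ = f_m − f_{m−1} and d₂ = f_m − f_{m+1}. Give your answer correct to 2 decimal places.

Modal class: [60, 70) (highest frequency 31).
d₁ = 31 − 16 = 15, d₂ = 31 − 17 = 14
Mode ≈ 60 + (15/(15+14)) × 10 = 60 + 5.1724 = 65.1724

65.17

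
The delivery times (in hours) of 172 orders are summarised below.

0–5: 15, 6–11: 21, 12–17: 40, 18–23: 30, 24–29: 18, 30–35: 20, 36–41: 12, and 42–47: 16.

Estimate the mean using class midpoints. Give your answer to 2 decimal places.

Midpoints: 2.5, 8.5, 14.5, 20.5, 26.5, 32.5, 38.5, 44.5
Σfm = 15×2.5 + 21×8.5 + 40×14.5 + 30×20.5 + 18×26.5 + 20×32.5 + 12×38.5 + 16×44.5 = 3712
n = Σf = 172
Mean = 3712 / 172 = 21.5814

21.58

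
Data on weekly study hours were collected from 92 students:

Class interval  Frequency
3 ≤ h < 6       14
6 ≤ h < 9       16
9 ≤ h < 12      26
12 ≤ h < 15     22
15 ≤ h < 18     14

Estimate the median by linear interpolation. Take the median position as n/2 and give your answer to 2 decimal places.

Cumulative frequencies: 14, 30, 56, 78, 92
n = 92; position = n/2 = 46.
This falls in the class 9 ≤ h < 12: L = 9, F = 30, f = 26, h = 3.
Median ≈ 9 + ((46 − 30) / 26) × 3 = 10.8462

10.85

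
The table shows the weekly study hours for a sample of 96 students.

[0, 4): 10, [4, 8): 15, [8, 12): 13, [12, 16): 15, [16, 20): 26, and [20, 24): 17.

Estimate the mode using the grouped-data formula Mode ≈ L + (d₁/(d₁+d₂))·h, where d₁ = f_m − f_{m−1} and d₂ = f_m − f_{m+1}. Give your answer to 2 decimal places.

18.20

Modal class: [16, 20) (highest frequency 26).
d₁ = 26 − 15 = 11, d₂ = 26 − 17 = 9
Mode ≈ 16 + (11/(11+9)) × 4 = 16 + 2.2000 = 18.2000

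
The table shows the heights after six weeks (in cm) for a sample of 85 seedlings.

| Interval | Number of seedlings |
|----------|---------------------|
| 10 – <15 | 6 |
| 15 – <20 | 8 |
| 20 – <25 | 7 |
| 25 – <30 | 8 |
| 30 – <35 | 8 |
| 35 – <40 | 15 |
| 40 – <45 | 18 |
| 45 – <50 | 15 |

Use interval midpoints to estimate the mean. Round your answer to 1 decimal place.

34.0

Midpoints: 12.5, 17.5, 22.5, 27.5, 32.5, 37.5, 42.5, 47.5
Σfm = 6×12.5 + 8×17.5 + 7×22.5 + 8×27.5 + 8×32.5 + 15×37.5 + 18×42.5 + 15×47.5 = 2892.5
n = Σf = 85
Mean = 2892.5 / 85 = 34.0294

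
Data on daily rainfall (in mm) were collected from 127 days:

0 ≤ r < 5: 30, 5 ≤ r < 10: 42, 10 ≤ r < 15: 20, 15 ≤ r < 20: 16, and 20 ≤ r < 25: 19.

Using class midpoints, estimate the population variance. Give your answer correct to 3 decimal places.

46.429

Midpoints: 2.5, 7.5, 12.5, 17.5, 22.5
n = 127, Σfm = 1347.5, mean = 10.6102
Σfm² = 20193.75
Σf(m − x̄)² = Σfm² − (Σfm)²/n = 20193.75 − 1347.5²/127 = 5896.4567
Population variance = 5896.4567 / 127 = 46.4288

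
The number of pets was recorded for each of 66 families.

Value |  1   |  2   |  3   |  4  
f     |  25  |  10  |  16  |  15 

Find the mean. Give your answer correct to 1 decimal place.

2.3

Values: 1, 2, 3, 4
Σfx = 25×1 + 10×2 + 16×3 + 15×4 = 153
n = Σf = 66
Mean = 153 / 66 = 2.3182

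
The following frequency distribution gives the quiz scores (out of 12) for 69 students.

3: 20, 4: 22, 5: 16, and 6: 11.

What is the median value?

4

Cumulative frequencies: 20, 42, 58, 69
n = 69, so the median is the value in position (n+1)/2 = 35.
Position 35 falls at value 4.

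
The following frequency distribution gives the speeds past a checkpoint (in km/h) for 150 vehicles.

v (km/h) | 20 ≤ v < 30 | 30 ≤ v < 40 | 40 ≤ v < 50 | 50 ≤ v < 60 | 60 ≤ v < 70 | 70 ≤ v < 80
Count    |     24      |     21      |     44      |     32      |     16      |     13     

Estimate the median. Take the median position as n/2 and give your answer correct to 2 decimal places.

Cumulative frequencies: 24, 45, 89, 121, 137, 150
n = 150; position = n/2 = 75.
This falls in the class 40 ≤ v < 50: L = 40, F = 45, f = 44, h = 10.
Median ≈ 40 + ((75 − 45) / 44) × 10 = 46.8182

46.82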